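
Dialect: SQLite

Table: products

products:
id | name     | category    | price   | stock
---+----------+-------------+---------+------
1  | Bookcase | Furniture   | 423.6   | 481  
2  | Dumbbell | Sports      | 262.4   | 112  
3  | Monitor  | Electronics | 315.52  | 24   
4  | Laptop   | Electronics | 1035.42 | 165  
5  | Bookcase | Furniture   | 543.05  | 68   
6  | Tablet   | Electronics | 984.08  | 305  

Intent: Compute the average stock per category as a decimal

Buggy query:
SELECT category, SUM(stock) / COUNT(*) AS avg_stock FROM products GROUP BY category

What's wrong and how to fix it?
Bug: SUM(stock) and COUNT(*) are both integers; the division truncates the fractional part

Fix: Multiply by 1.0 (or CAST to REAL) to force floating-point division

Corrected query:
SELECT category, SUM(stock) * 1.0 / COUNT(*) AS avg_stock FROM products GROUP BY category

Result:
category    | avg_stock 
------------+-----------
Electronics | 164.666667
Furniture   | 274.5     
Sports      | 112       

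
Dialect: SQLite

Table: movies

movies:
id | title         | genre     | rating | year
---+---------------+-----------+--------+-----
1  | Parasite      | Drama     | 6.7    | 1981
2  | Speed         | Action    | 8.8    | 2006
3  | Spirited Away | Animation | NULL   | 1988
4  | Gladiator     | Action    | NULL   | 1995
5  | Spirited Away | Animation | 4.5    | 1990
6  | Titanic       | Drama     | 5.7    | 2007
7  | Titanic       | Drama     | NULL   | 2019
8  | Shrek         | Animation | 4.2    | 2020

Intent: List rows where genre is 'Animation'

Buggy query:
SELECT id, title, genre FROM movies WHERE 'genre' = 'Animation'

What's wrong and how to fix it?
Bug: 'genre' in single quotes is a string literal, not the column; the comparison is literal-vs-literal and never true

Fix: Remove the quotes around the column name (or use double quotes for an identifier)

Corrected query:
SELECT id, title, genre FROM movies WHERE genre = 'Animation'

Result:
id | title         | genre    
---+---------------+----------
3  | Spirited Away | Animation
5  | Spirited Away | Animation
8  | Shrek         | Animation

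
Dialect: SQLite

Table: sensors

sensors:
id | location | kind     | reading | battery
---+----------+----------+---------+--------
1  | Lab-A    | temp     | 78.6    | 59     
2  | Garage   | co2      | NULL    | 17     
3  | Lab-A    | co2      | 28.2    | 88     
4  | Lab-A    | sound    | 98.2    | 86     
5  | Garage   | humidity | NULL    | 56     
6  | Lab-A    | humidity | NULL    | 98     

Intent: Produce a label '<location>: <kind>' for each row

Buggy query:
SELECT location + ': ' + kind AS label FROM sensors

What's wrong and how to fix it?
Bug: SQLite uses || for string concatenation; + coerces text to numbers (yielding 0)

Fix: Replace + with || to concatenate text

Corrected query:
SELECT location || ': ' || kind AS label FROM sensors

Result:
label           
----------------
Lab-A: temp     
Garage: co2     
Lab-A: co2      
Lab-A: sound    
Garage: humidity
Lab-A: humidity 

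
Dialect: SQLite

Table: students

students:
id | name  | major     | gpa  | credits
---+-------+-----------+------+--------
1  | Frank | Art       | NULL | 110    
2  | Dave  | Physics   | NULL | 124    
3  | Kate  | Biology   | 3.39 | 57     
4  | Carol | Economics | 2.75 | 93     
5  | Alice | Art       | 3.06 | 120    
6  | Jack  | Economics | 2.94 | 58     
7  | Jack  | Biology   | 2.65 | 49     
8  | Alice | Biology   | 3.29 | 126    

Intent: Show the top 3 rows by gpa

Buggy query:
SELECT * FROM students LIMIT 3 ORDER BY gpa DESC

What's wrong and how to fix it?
Bug: ORDER BY cannot follow LIMIT; LIMIT is the final clause

Fix: Swap the clauses: ORDER BY first, then LIMIT

Corrected query:
SELECT * FROM students ORDER BY gpa DESC LIMIT 3

Result:
id | name  | major   | gpa  | credits
---+-------+---------+------+--------
3  | Kate  | Biology | 3.39 | 57     
8  | Alice | Biology | 3.29 | 126    
5  | Alice | Art     | 3.06 | 120    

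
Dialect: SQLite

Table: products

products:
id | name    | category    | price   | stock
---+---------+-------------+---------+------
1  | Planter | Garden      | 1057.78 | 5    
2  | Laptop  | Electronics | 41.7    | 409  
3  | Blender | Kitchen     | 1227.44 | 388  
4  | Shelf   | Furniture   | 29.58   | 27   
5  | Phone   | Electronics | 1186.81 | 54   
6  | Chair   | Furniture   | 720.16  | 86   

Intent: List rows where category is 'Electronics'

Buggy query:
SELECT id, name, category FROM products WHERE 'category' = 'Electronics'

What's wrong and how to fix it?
Bug: 'category' in single quotes is a string literal, not the column; the comparison is literal-vs-literal and never true

Fix: Remove the quotes around the column name (or use double quotes for an identifier)

Corrected query:
SELECT id, name, category FROM products WHERE category = 'Electronics'

Result:
id | name   | category   
---+--------+------------
2  | Laptop | Electronics
5  | Phone  | Electronics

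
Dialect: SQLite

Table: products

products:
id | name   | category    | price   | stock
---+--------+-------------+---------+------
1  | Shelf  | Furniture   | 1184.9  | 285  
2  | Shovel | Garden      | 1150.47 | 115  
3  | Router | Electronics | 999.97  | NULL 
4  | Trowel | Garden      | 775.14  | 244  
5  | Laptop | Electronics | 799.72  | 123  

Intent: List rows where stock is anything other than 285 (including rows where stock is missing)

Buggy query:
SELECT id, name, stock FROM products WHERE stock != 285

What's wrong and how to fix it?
Bug: Inequality against NULL is unknown, not true; rows with NULL are dropped

Fix: Add an explicit OR stock IS NULL to include the missing-value rows

Corrected query:
SELECT id, name, stock FROM products WHERE stock != 285 OR stock IS NULL

Result:
id | name   | stock
---+--------+------
2  | Shovel | 115  
3  | Router | NULL 
4  | Trowel | 244  
5  | Laptop | 123  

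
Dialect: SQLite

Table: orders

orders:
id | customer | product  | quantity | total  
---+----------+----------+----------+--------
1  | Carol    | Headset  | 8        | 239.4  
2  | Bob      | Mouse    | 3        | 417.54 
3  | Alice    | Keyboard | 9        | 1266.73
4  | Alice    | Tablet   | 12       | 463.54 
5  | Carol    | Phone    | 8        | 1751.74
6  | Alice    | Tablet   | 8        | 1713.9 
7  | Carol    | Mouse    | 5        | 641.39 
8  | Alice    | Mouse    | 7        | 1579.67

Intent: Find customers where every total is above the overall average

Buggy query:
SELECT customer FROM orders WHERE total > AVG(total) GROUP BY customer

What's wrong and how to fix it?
Bug: WHERE evaluates per row before aggregation, so AVG() is unavailable

Fix: Use a subquery for AVG and a HAVING MIN(...) filter so the condition holds for every row in the group

Corrected query:
SELECT customer FROM orders GROUP BY customer HAVING MIN(total) > (SELECT AVG(total) FROM orders)

Result:
(no rows)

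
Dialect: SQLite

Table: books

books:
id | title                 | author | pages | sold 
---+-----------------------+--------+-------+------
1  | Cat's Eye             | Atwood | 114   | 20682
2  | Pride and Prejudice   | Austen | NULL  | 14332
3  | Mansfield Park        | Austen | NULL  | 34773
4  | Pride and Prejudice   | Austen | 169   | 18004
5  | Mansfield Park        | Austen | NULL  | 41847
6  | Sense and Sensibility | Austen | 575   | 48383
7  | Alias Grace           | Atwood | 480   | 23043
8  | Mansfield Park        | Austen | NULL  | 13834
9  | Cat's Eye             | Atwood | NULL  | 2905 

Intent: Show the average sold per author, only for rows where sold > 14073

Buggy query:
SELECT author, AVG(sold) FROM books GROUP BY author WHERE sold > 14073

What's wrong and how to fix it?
Bug: WHERE cannot follow GROUP BY

Fix: Move the WHERE clause before GROUP BY

Corrected query:
SELECT author, AVG(sold) FROM books WHERE sold > 14073 GROUP BY author

Result:
author | AVG(sold)
-------+----------
Atwood | 21862.5  
Austen | 31467.8  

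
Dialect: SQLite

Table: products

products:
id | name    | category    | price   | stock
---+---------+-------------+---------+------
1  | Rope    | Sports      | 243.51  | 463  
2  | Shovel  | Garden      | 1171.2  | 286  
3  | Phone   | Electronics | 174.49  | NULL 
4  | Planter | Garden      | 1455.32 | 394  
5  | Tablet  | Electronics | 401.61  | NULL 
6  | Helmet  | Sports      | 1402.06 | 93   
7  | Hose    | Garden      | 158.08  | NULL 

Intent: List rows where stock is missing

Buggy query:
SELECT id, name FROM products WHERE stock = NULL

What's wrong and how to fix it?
Bug: Comparing to NULL with '=' never matches; NULL = NULL is unknown, not true

Fix: Replace '= NULL' with 'IS NULL'

Corrected query:
SELECT id, name FROM products WHERE stock IS NULL

Result:
id | name  
---+-------
3  | Phone 
5  | Tablet
7  | Hose  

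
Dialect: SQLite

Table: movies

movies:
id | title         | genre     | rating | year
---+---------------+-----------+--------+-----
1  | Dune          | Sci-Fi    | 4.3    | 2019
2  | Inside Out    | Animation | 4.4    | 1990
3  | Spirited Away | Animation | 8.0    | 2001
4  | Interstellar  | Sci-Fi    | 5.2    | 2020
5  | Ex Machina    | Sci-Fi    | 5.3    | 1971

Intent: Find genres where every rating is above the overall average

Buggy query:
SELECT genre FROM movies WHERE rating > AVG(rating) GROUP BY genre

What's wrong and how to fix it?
Bug: AVG() is an aggregate; it can't sit directly in WHERE

Fix: Use a subquery for AVG and a HAVING MIN(...) filter so the condition holds for every row in the group

Corrected query:
SELECT genre FROM movies GROUP BY genre HAVING MIN(rating) > (SELECT AVG(rating) FROM movies)

Result:
(no rows)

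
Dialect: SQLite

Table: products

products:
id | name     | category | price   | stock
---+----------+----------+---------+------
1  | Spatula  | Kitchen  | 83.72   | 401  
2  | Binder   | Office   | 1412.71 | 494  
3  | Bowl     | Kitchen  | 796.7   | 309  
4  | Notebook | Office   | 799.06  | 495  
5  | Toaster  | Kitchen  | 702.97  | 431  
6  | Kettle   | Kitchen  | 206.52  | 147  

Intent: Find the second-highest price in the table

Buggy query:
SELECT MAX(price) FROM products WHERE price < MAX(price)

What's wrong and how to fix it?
Bug: The inner MAX is an aggregate inside WHERE, which is not allowed

Fix: Put the inner MAX in a scalar subquery

Corrected query:
SELECT MAX(price) FROM products WHERE price < (SELECT MAX(price) FROM products)

Result:
MAX(price)
----------
799.06    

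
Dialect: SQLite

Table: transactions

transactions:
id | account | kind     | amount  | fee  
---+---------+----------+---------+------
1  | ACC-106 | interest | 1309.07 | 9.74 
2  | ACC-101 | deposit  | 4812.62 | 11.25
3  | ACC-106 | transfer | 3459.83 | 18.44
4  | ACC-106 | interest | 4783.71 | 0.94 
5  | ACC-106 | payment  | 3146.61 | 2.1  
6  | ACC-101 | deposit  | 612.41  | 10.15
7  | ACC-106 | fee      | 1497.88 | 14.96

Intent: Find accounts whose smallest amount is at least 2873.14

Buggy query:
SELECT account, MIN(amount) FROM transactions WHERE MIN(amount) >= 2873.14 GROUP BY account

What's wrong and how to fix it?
Bug: MIN() in WHERE is a misuse of aggregate

Fix: Replace WHERE with HAVING after the GROUP BY

Corrected query:
SELECT account, MIN(amount) FROM transactions GROUP BY account HAVING MIN(amount) >= 2873.14

Result:
(no rows)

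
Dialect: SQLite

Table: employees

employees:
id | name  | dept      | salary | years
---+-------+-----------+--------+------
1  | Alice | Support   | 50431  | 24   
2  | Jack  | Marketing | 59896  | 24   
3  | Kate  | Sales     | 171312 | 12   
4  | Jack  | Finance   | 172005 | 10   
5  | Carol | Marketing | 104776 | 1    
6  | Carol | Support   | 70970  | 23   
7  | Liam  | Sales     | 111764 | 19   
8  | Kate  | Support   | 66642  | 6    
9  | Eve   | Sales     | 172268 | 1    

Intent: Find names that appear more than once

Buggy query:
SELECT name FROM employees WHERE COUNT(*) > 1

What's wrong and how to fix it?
Bug: WHERE can't reference COUNT(*); aggregates are computed after WHERE

Fix: Group first, then use HAVING for the count condition

Corrected query:
SELECT name FROM employees GROUP BY name HAVING COUNT(*) > 1

Result:
name 
-----
Carol
Jack 
Kate 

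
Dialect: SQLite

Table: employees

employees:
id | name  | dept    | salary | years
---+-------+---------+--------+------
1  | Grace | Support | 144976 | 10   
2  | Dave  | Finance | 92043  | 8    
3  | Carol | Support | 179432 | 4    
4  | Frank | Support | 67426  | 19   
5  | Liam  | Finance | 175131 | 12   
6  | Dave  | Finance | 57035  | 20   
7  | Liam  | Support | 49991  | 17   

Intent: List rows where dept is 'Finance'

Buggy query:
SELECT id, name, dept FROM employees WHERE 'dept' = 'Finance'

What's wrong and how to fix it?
Bug: 'dept' in single quotes is a string literal, not the column; the comparison is literal-vs-literal and never true

Fix: Remove the quotes around the column name (or use double quotes for an identifier)

Corrected query:
SELECT id, name, dept FROM employees WHERE dept = 'Finance'

Result:
id | name | dept   
---+------+--------
2  | Dave | Finance
5  | Liam | Finance
6  | Dave | Finance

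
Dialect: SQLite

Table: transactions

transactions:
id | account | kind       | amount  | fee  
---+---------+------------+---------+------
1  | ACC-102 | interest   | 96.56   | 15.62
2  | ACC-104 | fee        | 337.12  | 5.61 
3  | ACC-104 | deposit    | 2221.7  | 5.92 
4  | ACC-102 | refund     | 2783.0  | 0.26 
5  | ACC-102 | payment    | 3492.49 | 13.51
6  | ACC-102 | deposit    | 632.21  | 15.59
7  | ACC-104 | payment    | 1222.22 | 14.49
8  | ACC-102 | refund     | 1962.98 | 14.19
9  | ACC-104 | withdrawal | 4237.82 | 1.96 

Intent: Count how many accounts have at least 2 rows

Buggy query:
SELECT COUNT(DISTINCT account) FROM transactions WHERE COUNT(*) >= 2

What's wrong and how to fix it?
Bug: COUNT(*) cannot appear in WHERE; the per-group count doesn't exist yet

Fix: Use a subquery that GROUPs and filters with HAVING, then count its rows

Corrected query:
SELECT COUNT(*) FROM (SELECT account FROM transactions GROUP BY account HAVING COUNT(*) >= 2)

Result:
COUNT(*)
--------
2       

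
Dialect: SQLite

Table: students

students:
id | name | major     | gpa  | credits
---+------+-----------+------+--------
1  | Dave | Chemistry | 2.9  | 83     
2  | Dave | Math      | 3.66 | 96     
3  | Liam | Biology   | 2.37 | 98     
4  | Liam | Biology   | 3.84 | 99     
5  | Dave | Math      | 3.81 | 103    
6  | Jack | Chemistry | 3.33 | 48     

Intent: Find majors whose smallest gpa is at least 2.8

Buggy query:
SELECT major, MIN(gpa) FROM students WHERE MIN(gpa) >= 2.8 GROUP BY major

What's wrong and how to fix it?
Bug: Aggregates like MIN are computed per group after WHERE runs

Fix: Use HAVING for the per-group MIN condition

Corrected query:
SELECT major, MIN(gpa) FROM students GROUP BY major HAVING MIN(gpa) >= 2.8

Result:
major     | MIN(gpa)
----------+---------
Chemistry | 2.9     
Math      | 3.66    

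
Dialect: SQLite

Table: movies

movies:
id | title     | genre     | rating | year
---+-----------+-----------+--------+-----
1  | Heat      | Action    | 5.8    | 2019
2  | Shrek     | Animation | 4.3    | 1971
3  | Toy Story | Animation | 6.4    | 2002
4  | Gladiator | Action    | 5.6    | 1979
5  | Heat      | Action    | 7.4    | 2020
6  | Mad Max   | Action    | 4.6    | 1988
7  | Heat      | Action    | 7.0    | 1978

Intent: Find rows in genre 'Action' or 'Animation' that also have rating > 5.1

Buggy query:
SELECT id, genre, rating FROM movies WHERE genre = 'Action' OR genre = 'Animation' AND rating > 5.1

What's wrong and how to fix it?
Bug: Without parentheses, AND is evaluated before OR, so the rating filter only applies to the 'Animation' branch

Fix: Group the OR with parentheses (or use IN), then AND the threshold

Corrected query:
SELECT id, genre, rating FROM movies WHERE (genre = 'Action' OR genre = 'Animation') AND rating > 5.1

Result:
id | genre     | rating
---+-----------+-------
1  | Action    | 5.8   
3  | Animation | 6.4   
4  | Action    | 5.6   
5  | Action    | 7.4   
7  | Action    | 7     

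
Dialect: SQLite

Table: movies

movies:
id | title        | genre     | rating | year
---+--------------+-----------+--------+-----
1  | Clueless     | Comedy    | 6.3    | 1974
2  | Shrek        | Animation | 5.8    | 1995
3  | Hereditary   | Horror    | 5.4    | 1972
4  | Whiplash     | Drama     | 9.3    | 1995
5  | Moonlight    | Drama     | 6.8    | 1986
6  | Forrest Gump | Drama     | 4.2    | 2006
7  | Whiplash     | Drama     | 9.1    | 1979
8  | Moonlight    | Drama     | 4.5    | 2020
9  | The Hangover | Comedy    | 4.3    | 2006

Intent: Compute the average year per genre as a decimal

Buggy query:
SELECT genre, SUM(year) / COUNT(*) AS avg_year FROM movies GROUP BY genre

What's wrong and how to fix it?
Bug: Both operands are integers, so '/' performs integer division and truncates

Fix: Cast one side to REAL so the division keeps the fractional part

Corrected query:
SELECT genre, SUM(year) * 1.0 / COUNT(*) AS avg_year FROM movies GROUP BY genre

Result:
genre     | avg_year
----------+---------
Animation | 1995    
Comedy    | 1990    
Drama     | 1997.2  
Horror    | 1972    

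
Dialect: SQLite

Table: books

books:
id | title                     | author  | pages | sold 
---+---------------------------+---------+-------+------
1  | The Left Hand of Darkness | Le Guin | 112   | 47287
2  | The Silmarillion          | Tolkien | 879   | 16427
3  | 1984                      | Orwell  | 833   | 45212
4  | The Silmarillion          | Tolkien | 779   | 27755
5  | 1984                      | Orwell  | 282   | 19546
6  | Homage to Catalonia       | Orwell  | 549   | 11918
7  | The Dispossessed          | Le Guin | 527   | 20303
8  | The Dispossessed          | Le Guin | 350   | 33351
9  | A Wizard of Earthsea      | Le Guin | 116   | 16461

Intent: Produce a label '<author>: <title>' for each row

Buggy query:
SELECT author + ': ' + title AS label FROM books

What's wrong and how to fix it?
Bug: SQLite uses || for string concatenation; + coerces text to numbers (yielding 0)

Fix: Use the || operator for string concatenation

Corrected query:
SELECT author || ': ' || title AS label FROM books

Result:
label                             
----------------------------------
Le Guin: The Left Hand of Darkness
Tolkien: The Silmarillion         
Orwell: 1984                      
Tolkien: The Silmarillion         
Orwell: 1984                      
Orwell: Homage to Catalonia       
Le Guin: The Dispossessed         
Le Guin: The Dispossessed         
Le Guin: A Wizard of Earthsea     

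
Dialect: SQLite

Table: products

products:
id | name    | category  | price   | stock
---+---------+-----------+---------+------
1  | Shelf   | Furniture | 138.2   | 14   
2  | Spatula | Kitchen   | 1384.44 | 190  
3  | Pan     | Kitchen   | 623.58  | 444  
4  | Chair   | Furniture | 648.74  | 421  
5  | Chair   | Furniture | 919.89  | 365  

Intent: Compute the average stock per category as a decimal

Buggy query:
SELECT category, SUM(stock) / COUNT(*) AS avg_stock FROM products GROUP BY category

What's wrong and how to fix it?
Bug: SUM(stock) and COUNT(*) are both integers; the division truncates the fractional part

Fix: Cast one side to REAL so the division keeps the fractional part

Corrected query:
SELECT category, SUM(stock) * 1.0 / COUNT(*) AS avg_stock FROM products GROUP BY category

Result:
category  | avg_stock 
----------+-----------
Furniture | 266.666667
Kitchen   | 317       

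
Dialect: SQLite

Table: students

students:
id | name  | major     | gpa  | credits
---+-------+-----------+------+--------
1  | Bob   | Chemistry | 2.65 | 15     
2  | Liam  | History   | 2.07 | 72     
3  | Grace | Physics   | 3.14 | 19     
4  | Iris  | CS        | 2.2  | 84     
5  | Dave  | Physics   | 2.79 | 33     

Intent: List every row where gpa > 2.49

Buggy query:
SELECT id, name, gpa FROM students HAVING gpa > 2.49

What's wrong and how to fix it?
Bug: This is a non-aggregate query (no GROUP BY, no aggregates), so in SQLite the HAVING clause is invalid here; a row-level condition belongs in WHERE

Fix: Use WHERE for row-level filtering

Corrected query:
SELECT id, name, gpa FROM students WHERE gpa > 2.49

Result:
id | name  | gpa 
---+-------+-----
1  | Bob   | 2.65
3  | Grace | 3.14
5  | Dave  | 2.79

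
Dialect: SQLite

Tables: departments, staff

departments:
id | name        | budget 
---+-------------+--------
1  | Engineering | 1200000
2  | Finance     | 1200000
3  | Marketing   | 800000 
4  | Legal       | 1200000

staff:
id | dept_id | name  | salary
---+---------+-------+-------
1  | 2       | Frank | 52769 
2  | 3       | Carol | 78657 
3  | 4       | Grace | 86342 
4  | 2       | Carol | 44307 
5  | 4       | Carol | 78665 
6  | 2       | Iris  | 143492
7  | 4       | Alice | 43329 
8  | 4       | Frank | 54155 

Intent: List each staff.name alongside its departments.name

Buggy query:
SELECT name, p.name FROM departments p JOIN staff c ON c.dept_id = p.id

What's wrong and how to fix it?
Bug: Both tables have a 'name' column; the unqualified reference is ambiguous

Fix: Qualify the column with its table alias (c.name)

Corrected query:
SELECT c.name, p.name FROM departments p JOIN staff c ON c.dept_id = p.id

Result:
name  | name     
------+----------
Frank | Finance  
Carol | Marketing
Grace | Legal    
Carol | Finance  
Carol | Legal    
Iris  | Finance  
Alice | Legal    
Frank | Legal    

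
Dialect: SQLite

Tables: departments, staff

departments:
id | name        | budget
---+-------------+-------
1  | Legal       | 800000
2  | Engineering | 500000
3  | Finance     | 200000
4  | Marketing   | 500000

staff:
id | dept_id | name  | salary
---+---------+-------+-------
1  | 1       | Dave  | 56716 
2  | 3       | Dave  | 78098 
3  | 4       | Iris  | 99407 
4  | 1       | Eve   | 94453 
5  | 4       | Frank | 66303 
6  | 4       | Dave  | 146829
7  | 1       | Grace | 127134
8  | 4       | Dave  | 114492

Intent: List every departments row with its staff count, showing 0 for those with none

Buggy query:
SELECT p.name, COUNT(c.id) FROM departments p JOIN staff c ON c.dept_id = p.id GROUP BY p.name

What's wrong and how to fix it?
Bug: INNER JOIN drops departments rows that have no matching staff rows

Fix: Use LEFT JOIN so parents without children still appear (COUNT(c.id) gives 0)

Corrected query:
SELECT p.name, COUNT(c.id) FROM departments p LEFT JOIN staff c ON c.dept_id = p.id GROUP BY p.name

Result:
name        | COUNT(c.id)
------------+------------
Engineering | 0          
Finance     | 1          
Legal       | 3          
Marketing   | 4          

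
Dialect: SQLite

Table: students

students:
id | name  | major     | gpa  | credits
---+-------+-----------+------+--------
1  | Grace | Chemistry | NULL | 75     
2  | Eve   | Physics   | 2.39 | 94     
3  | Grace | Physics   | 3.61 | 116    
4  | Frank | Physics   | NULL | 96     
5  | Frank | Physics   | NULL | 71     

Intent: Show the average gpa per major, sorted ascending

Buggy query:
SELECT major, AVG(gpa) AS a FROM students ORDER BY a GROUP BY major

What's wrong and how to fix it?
Bug: ORDER BY appears before GROUP BY; SQL clause order requires GROUP BY first

Fix: Reorder: SELECT … FROM … GROUP BY … ORDER BY …

Corrected query:
SELECT major, AVG(gpa) AS a FROM students GROUP BY major ORDER BY a

Result:
major     | a   
----------+-----
Chemistry | NULL
Physics   | 3   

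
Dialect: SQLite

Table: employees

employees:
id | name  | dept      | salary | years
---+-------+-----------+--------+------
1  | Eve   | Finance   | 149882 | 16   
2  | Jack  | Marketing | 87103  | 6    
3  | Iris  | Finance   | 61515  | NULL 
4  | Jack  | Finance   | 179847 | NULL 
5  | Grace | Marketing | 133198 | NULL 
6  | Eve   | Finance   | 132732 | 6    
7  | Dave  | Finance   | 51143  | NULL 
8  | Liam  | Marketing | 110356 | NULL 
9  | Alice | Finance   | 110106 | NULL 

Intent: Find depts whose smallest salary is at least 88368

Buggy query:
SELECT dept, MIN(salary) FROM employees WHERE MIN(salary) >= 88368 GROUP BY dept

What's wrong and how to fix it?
Bug: Aggregates like MIN are computed per group after WHERE runs

Fix: Replace WHERE with HAVING after the GROUP BY

Corrected query:
SELECT dept, MIN(salary) FROM employees GROUP BY dept HAVING MIN(salary) >= 88368

Result:
(no rows)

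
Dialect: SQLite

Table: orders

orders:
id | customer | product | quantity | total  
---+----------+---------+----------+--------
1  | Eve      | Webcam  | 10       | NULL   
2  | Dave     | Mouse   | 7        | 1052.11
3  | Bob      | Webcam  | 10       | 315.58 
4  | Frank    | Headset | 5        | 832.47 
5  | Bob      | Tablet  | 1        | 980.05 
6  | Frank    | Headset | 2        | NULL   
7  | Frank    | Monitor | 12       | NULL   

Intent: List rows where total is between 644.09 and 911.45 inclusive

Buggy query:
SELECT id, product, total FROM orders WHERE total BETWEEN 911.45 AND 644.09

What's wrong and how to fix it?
Bug: BETWEEN expects the lower bound first; with 911.45 AND 644.09 the range is empty

Fix: Swap the bounds so the smaller value comes first

Corrected query:
SELECT id, product, total FROM orders WHERE total BETWEEN 644.09 AND 911.45

Result:
id | product | total 
---+---------+-------
4  | Headset | 832.47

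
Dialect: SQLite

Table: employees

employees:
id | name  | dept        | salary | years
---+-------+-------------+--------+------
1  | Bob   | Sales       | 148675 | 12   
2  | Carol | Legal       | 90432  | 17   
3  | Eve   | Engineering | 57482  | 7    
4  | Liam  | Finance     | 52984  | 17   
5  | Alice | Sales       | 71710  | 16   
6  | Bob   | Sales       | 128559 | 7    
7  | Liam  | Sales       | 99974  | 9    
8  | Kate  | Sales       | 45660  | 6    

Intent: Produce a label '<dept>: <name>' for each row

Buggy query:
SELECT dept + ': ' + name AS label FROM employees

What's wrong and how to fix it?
Bug: '+' is numeric addition; on text columns SQLite converts them to 0 instead of concatenating

Fix: Use the || operator for string concatenation

Corrected query:
SELECT dept || ': ' || name AS label FROM employees

Result:
label           
----------------
Sales: Bob      
Legal: Carol    
Engineering: Eve
Finance: Liam   
Sales: Alice    
Sales: Bob      
Sales: Liam     
Sales: Kate     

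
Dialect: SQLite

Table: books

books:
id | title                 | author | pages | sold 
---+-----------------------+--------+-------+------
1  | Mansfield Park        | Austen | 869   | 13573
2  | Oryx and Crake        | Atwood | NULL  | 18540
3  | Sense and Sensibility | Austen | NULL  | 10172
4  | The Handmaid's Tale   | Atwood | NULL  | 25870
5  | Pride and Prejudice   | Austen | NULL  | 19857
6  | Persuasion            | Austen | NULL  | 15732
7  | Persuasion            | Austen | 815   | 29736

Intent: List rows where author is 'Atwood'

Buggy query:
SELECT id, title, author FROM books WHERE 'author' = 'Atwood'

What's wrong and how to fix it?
Bug: Single quotes denote string literals in SQL; the column name is being compared as a constant string

Fix: Remove the quotes around the column name (or use double quotes for an identifier)

Corrected query:
SELECT id, title, author FROM books WHERE author = 'Atwood'

Result:
id | title               | author
---+---------------------+-------
2  | Oryx and Crake      | Atwood
4  | The Handmaid's Tale | Atwood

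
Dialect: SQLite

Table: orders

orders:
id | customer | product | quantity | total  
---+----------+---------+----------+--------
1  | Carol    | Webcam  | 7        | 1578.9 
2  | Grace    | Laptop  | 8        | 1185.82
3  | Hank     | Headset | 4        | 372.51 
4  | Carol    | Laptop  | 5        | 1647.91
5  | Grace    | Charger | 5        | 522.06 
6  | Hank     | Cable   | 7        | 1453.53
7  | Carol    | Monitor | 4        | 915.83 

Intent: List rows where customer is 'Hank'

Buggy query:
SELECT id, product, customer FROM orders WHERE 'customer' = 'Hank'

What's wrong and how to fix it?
Bug: Single quotes denote string literals in SQL; the column name is being compared as a constant string

Fix: Remove the quotes around the column name (or use double quotes for an identifier)

Corrected query:
SELECT id, product, customer FROM orders WHERE customer = 'Hank'

Result:
id | product | customer
---+---------+---------
3  | Headset | Hank    
6  | Cable   | Hank    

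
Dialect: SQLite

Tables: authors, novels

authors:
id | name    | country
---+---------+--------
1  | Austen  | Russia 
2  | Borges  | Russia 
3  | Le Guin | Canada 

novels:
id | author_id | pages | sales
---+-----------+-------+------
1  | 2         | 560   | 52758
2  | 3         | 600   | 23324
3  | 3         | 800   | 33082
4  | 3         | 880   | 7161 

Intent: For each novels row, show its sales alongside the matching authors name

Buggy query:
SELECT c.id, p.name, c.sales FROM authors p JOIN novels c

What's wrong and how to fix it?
Bug: JOIN with no ON clause produces a cartesian product; every novels row pairs with every authors row

Fix: Specify the join condition linking the foreign key to the parent id

Corrected query:
SELECT c.id, p.name, c.sales FROM authors p JOIN novels c ON c.author_id = p.id

Result:
id | name    | sales
---+---------+------
1  | Borges  | 52758
2  | Le Guin | 23324
3  | Le Guin | 33082
4  | Le Guin | 7161 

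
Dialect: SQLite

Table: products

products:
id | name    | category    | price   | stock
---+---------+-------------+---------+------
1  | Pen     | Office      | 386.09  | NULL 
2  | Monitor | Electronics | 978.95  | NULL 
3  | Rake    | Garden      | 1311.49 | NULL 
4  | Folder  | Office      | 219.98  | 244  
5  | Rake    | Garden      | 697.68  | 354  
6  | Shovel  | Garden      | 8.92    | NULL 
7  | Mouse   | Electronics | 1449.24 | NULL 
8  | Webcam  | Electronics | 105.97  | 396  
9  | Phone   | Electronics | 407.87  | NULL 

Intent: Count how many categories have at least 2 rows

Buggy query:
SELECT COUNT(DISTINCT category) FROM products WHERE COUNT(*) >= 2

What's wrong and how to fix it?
Bug: WHERE filters individual rows, not groups, so a group-level COUNT is invalid there

Fix: Group first with HAVING COUNT(*) >= 2, then COUNT the resulting groups

Corrected query:
SELECT COUNT(*) FROM (SELECT category FROM products GROUP BY category HAVING COUNT(*) >= 2)

Result:
COUNT(*)
--------
3       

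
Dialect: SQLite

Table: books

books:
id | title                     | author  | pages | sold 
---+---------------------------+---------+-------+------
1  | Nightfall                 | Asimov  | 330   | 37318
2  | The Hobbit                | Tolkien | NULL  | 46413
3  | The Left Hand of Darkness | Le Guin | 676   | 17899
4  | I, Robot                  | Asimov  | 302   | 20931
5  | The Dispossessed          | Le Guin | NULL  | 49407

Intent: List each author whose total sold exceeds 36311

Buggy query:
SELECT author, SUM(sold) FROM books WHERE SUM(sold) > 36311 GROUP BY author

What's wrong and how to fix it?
Bug: Aggregate functions cannot appear in a WHERE clause

Fix: Use HAVING (which filters groups after aggregation) instead of WHERE

Corrected query:
SELECT author, SUM(sold) FROM books GROUP BY author HAVING SUM(sold) > 36311

Result:
author  | SUM(sold)
--------+----------
Asimov  | 58249    
Le Guin | 67306    
Tolkien | 46413    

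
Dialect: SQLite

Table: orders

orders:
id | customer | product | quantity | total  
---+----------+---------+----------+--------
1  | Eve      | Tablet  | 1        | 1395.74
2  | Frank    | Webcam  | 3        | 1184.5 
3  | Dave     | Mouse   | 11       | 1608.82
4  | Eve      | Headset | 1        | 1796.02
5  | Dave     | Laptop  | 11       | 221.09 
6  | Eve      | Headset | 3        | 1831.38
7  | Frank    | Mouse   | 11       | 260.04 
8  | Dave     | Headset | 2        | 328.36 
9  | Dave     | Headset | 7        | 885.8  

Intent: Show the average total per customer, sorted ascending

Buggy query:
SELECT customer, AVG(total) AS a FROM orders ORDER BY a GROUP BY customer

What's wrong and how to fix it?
Bug: GROUP BY must precede ORDER BY

Fix: Reorder: SELECT … FROM … GROUP BY … ORDER BY …

Corrected query:
SELECT customer, AVG(total) AS a FROM orders GROUP BY customer ORDER BY a

Result:
customer | a       
---------+---------
Frank    | 722.27  
Dave     | 761.0175
Eve      | 1674.38 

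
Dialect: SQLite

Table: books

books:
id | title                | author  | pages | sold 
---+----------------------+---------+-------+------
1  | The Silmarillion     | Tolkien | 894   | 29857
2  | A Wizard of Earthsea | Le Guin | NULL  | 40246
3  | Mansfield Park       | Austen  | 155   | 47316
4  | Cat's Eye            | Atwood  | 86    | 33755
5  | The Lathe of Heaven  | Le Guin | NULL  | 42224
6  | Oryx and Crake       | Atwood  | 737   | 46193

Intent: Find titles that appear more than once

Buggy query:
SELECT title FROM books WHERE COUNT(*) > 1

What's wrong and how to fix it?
Bug: COUNT(*) is an aggregate and cannot be used in WHERE

Fix: Group first, then use HAVING for the count condition

Corrected query:
SELECT title FROM books GROUP BY title HAVING COUNT(*) > 1

Result:
(no rows)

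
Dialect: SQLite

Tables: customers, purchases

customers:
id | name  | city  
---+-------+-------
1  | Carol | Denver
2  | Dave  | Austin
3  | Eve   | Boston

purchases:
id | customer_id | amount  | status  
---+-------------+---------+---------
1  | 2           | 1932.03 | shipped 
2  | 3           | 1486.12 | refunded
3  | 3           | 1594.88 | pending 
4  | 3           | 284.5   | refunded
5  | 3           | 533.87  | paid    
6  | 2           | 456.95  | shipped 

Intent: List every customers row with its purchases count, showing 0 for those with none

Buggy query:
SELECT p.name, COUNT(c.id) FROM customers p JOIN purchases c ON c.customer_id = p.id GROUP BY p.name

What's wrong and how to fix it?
Bug: INNER JOIN drops customers rows that have no matching purchases rows

Fix: Use LEFT JOIN so parents without children still appear (COUNT(c.id) gives 0)

Corrected query:
SELECT p.name, COUNT(c.id) FROM customers p LEFT JOIN purchases c ON c.customer_id = p.id GROUP BY p.name

Result:
name  | COUNT(c.id)
------+------------
Carol | 0          
Dave  | 2          
Eve   | 4          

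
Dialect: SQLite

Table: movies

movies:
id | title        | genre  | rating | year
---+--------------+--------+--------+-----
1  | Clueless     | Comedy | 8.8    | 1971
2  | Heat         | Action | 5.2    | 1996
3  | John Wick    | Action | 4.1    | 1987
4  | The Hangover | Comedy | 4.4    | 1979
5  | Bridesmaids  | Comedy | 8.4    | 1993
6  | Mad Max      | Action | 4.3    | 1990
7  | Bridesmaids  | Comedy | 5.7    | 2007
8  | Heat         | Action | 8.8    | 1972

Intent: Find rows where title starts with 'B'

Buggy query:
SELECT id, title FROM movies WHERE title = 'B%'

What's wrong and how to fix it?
Bug: Wildcards only work with LIKE; '=' treats '%' as a literal character

Fix: Use LIKE for wildcard pattern matching

Corrected query:
SELECT id, title FROM movies WHERE title LIKE 'B%'

Result:
id | title      
---+------------
5  | Bridesmaids
7  | Bridesmaids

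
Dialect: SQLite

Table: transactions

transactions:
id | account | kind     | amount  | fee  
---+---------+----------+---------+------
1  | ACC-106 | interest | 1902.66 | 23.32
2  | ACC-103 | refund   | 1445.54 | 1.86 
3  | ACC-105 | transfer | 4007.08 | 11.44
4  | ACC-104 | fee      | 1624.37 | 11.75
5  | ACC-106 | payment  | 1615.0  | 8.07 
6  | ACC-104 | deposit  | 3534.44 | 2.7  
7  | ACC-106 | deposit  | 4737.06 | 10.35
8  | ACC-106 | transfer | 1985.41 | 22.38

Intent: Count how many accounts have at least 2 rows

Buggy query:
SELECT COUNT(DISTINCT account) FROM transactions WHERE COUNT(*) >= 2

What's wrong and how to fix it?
Bug: COUNT(*) cannot appear in WHERE; the per-group count doesn't exist yet

Fix: Use a subquery that GROUPs and filters with HAVING, then count its rows

Corrected query:
SELECT COUNT(*) FROM (SELECT account FROM transactions GROUP BY account HAVING COUNT(*) >= 2)

Result:
COUNT(*)
--------
2       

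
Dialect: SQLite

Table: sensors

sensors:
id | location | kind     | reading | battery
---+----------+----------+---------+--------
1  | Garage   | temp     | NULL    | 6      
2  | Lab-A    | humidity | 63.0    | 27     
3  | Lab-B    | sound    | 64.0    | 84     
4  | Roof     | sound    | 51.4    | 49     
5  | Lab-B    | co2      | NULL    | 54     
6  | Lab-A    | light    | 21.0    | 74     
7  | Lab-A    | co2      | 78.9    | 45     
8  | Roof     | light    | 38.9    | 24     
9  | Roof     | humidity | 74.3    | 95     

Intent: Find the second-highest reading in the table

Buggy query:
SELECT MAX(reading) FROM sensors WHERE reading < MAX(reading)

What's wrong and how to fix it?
Bug: The inner MAX is an aggregate inside WHERE, which is not allowed

Fix: Put the inner MAX in a scalar subquery

Corrected query:
SELECT MAX(reading) FROM sensors WHERE reading < (SELECT MAX(reading) FROM sensors)

Result:
MAX(reading)
------------
74.3        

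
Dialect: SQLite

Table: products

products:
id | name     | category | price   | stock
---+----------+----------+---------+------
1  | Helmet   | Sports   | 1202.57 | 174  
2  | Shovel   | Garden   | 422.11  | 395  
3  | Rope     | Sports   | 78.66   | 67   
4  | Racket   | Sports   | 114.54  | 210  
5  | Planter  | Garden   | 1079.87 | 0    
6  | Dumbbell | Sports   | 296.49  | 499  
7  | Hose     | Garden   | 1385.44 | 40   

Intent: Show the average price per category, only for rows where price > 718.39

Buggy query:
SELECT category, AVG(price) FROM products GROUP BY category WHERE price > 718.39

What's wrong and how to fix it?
Bug: WHERE cannot follow GROUP BY

Fix: Move the WHERE clause before GROUP BY

Corrected query:
SELECT category, AVG(price) FROM products WHERE price > 718.39 GROUP BY category

Result:
category | AVG(price)
---------+-----------
Garden   | 1232.655  
Sports   | 1202.57   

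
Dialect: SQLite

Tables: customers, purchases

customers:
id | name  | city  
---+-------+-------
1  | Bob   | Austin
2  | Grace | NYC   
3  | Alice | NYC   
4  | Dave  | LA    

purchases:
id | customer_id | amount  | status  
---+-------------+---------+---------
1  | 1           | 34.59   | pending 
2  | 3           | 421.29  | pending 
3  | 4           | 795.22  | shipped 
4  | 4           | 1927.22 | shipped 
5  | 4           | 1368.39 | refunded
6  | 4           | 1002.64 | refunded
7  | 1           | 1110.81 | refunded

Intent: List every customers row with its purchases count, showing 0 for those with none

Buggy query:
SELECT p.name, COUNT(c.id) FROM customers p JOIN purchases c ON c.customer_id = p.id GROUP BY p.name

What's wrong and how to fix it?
Bug: INNER JOIN drops customers rows that have no matching purchases rows

Fix: Switch to LEFT JOIN to retain unmatched parent rows

Corrected query:
SELECT p.name, COUNT(c.id) FROM customers p LEFT JOIN purchases c ON c.customer_id = p.id GROUP BY p.name

Result:
name  | COUNT(c.id)
------+------------
Alice | 1          
Bob   | 2          
Dave  | 4          
Grace | 0          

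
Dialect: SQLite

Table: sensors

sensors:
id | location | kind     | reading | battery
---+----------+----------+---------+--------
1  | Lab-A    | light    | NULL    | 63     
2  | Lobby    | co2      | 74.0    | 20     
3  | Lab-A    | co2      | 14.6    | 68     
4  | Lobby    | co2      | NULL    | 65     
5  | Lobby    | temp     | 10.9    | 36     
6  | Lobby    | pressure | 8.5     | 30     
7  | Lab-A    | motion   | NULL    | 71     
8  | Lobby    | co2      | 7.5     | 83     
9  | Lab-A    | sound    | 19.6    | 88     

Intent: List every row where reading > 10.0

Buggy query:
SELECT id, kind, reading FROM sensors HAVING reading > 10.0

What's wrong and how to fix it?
Bug: This is a non-aggregate query (no GROUP BY, no aggregates), so in SQLite the HAVING clause is invalid here; a row-level condition belongs in WHERE

Fix: Replace HAVING with WHERE since the condition applies to individual rows

Corrected query:
SELECT id, kind, reading FROM sensors WHERE reading > 10.0

Result:
id | kind  | reading
---+-------+--------
2  | co2   | 74     
3  | co2   | 14.6   
5  | temp  | 10.9   
9  | sound | 19.6   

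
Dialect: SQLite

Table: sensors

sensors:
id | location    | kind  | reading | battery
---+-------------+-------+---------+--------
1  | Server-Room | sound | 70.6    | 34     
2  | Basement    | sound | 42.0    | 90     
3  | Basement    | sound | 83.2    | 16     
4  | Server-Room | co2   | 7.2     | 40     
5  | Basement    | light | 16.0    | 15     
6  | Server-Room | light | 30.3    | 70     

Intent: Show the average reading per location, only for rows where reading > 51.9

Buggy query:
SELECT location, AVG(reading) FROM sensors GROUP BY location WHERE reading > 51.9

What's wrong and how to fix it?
Bug: WHERE cannot follow GROUP BY

Fix: Place WHERE between FROM and GROUP BY

Corrected query:
SELECT location, AVG(reading) FROM sensors WHERE reading > 51.9 GROUP BY location

Result:
location    | AVG(reading)
------------+-------------
Basement    | 83.2        
Server-Room | 70.6        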